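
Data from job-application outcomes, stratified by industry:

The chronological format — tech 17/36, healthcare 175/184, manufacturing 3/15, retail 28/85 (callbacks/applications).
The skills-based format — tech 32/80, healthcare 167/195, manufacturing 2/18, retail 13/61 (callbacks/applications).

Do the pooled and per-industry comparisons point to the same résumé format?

Tech: the chronological format 17/36 = 47.2%, the skills-based format 32/80 = 40.0% → the chronological format
Healthcare: the chronological format 175/184 = 95.1%, the skills-based format 167/195 = 85.6% → the chronological format
Manufacturing: the chronological format 3/15 = 20.0%, the skills-based format 2/18 = 11.1% → the chronological format
Retail: the chronological format 28/85 = 32.9%, the skills-based format 13/61 = 21.3% → the chronological format
Overall: the chronological format 223/320 = 69.7%, the skills-based format 214/354 = 60.5% → the chronological format
The chronological format wins overall and in every industry group — no reversal.

Yes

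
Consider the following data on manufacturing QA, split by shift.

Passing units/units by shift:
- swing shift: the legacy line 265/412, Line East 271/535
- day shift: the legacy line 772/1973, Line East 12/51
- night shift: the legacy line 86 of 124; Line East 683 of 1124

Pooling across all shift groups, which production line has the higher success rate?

Line East

Swing shift: the legacy line 265/412 = 64.3%, Line East 271/535 = 50.7% → the legacy line
Day shift: the legacy line 772/1973 = 39.1%, Line East 12/51 = 23.5% → the legacy line
Night shift: the legacy line 86/124 = 69.4%, Line East 683/1124 = 60.8% → the legacy line
Overall: the legacy line 1123/2509 = 44.8%, Line East 966/1710 = 56.5% → Line East
(The legacy line wins every shift group but Line East wins overall — the legacy line's units skew toward the low-rate day shift group.)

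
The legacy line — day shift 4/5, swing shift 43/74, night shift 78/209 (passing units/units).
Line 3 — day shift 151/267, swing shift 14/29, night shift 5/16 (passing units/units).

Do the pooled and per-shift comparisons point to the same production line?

Day shift: the legacy line 4/5 = 80.0%, Line 3 151/267 = 56.6% → the legacy line
Swing shift: the legacy line 43/74 = 58.1%, Line 3 14/29 = 48.3% → the legacy line
Night shift: the legacy line 78/209 = 37.3%, Line 3 5/16 = 31.2% → the legacy line
Overall: the legacy line 125/288 = 43.4%, Line 3 170/312 = 54.5% → Line 3
The legacy line wins each shift group but Line 3 wins overall — the comparison reverses. The legacy line's units skew toward night shift, which has a lower base rate.

No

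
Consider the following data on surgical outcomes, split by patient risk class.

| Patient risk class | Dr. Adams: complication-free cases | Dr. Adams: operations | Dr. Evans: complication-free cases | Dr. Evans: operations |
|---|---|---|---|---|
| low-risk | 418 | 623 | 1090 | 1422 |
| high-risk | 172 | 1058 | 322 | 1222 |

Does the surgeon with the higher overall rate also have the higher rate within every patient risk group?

Low-risk: Dr. Adams 418/623 = 67.1%, Dr. Evans 1090/1422 = 76.7% → Dr. Evans
High-risk: Dr. Adams 172/1058 = 16.3%, Dr. Evans 322/1222 = 26.4% → Dr. Evans
Overall: Dr. Adams 590/1681 = 35.1%, Dr. Evans 1412/2644 = 53.4% → Dr. Evans
Dr. Evans wins overall and in every patient risk group — no reversal.

Yes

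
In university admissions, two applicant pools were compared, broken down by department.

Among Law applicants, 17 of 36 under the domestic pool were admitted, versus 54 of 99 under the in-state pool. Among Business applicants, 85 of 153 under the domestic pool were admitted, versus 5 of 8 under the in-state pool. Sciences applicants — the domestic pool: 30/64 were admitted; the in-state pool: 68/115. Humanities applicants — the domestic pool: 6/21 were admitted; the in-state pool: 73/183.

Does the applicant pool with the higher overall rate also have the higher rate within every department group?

No

Law: the domestic pool 17/36 = 47.2%, the in-state pool 54/99 = 54.5% → the in-state pool
Business: the domestic pool 85/153 = 55.6%, the in-state pool 5/8 = 62.5% → the in-state pool
Sciences: the domestic pool 30/64 = 46.9%, the in-state pool 68/115 = 59.1% → the in-state pool
Humanities: the domestic pool 6/21 = 28.6%, the in-state pool 73/183 = 39.9% → the in-state pool
Overall: the domestic pool 138/274 = 50.4%, the in-state pool 200/405 = 49.4% → the domestic pool
The in-state pool wins each department group but the domestic pool wins overall — the comparison reverses. The in-state pool's applicants skew toward Humanities, which has a lower base rate.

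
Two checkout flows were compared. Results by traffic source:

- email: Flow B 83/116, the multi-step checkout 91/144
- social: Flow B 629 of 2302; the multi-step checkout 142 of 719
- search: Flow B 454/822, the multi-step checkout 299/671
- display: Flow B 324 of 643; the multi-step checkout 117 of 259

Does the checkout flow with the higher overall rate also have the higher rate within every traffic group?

Yes

Email: Flow B 83/116 = 71.6%, the multi-step checkout 91/144 = 63.2% → Flow B
Social: Flow B 629/2302 = 27.3%, the multi-step checkout 142/719 = 19.7% → Flow B
Search: Flow B 454/822 = 55.2%, the multi-step checkout 299/671 = 44.6% → Flow B
Display: Flow B 324/643 = 50.4%, the multi-step checkout 117/259 = 45.2% → Flow B
Overall: Flow B 1490/3883 = 38.4%, the multi-step checkout 649/1793 = 36.2% → Flow B
Flow B wins overall and in every traffic group — no reversal.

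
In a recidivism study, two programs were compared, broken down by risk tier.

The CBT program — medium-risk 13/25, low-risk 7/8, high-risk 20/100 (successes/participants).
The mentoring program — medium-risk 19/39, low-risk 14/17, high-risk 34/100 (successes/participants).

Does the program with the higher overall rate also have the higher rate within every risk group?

No

Medium-risk: the CBT program 13/25 = 52.0%, the mentoring program 19/39 = 48.7% → the CBT program
Low-risk: the CBT program 7/8 = 87.5%, the mentoring program 14/17 = 82.4% → the CBT program
High-risk: the CBT program 20/100 = 20.0%, the mentoring program 34/100 = 34.0% → the mentoring program
Overall: the CBT program 40/133 = 30.1%, the mentoring program 67/156 = 42.9% → the mentoring program
Neither sweeps: the CBT program wins 2 of 3 groups, the mentoring program wins 1. The mentoring program wins overall but not every group — no Simpson reversal.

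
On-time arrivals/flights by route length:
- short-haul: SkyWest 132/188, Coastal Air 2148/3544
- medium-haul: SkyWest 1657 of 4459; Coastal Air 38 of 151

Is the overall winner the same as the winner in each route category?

No

Short-haul: SkyWest 132/188 = 70.2%, Coastal Air 2148/3544 = 60.6% → SkyWest
Medium-haul: SkyWest 1657/4459 = 37.2%, Coastal Air 38/151 = 25.2% → SkyWest
Overall: SkyWest 1789/4647 = 38.5%, Coastal Air 2186/3695 = 59.2% → Coastal Air
SkyWest wins each route group but Coastal Air wins overall — the comparison reverses. SkyWest's flights skew toward medium-haul, which has a lower base rate.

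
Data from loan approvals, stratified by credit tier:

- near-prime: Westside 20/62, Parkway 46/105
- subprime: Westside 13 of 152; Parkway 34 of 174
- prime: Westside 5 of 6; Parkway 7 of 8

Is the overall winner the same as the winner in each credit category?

Near-prime: Westside 20/62 = 32.3%, Parkway 46/105 = 43.8% → Parkway
Subprime: Westside 13/152 = 8.6%, Parkway 34/174 = 19.5% → Parkway
Prime: Westside 5/6 = 83.3%, Parkway 7/8 = 87.5% → Parkway
Overall: Westside 38/220 = 17.3%, Parkway 87/287 = 30.3% → Parkway
Parkway wins overall and in every credit group — no reversal.

Yes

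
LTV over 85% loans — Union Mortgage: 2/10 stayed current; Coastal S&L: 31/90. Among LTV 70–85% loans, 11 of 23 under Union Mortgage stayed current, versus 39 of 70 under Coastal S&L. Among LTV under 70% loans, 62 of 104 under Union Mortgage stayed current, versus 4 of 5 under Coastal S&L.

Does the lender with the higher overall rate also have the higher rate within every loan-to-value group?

No

LTV over 85%: Union Mortgage 2/10 = 20.0%, Coastal S&L 31/90 = 34.4% → Coastal S&L
LTV 70–85%: Union Mortgage 11/23 = 47.8%, Coastal S&L 39/70 = 55.7% → Coastal S&L
LTV under 70%: Union Mortgage 62/104 = 59.6%, Coastal S&L 4/5 = 80.0% → Coastal S&L
Overall: Union Mortgage 75/137 = 54.7%, Coastal S&L 74/165 = 44.8% → Union Mortgage
Coastal S&L wins each loan-to-value group but Union Mortgage wins overall — the comparison reverses. Coastal S&L's loans skew toward LTV over 85%, which has a lower base rate.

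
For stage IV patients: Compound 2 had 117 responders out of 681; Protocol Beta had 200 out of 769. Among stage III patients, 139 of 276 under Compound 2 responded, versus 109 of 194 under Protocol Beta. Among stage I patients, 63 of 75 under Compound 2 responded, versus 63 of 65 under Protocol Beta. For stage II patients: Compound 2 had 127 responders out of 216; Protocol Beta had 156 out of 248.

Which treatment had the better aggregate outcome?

Protocol Beta

Stage IV: Compound 2 117/681 = 17.2%, Protocol Beta 200/769 = 26.0% → Protocol Beta
Stage III: Compound 2 139/276 = 50.4%, Protocol Beta 109/194 = 56.2% → Protocol Beta
Stage I: Compound 2 63/75 = 84.0%, Protocol Beta 63/65 = 96.9% → Protocol Beta
Stage II: Compound 2 127/216 = 58.8%, Protocol Beta 156/248 = 62.9% → Protocol Beta
Overall: Compound 2 446/1248 = 35.7%, Protocol Beta 528/1276 = 41.4% → Protocol Beta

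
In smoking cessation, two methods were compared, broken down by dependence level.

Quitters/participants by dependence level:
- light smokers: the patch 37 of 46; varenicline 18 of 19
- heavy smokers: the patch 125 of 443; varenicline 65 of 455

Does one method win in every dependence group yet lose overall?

Light smokers: the patch 37/46 = 80.4%, varenicline 18/19 = 94.7% → varenicline
Heavy smokers: the patch 125/443 = 28.2%, varenicline 65/455 = 14.3% → the patch
Overall: the patch 162/489 = 33.1%, varenicline 83/474 = 17.5% → the patch
Neither sweeps: the patch wins 1 of 2 groups, varenicline wins 1. The patch wins overall but not every group — no Simpson reversal.

No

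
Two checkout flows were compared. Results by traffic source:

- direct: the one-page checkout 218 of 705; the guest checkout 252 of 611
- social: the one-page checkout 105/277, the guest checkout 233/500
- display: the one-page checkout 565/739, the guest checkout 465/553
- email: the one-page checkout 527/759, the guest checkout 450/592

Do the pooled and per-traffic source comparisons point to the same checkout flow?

Direct: the one-page checkout 218/705 = 30.9%, the guest checkout 252/611 = 41.2% → the guest checkout
Social: the one-page checkout 105/277 = 37.9%, the guest checkout 233/500 = 46.6% → the guest checkout
Display: the one-page checkout 565/739 = 76.5%, the guest checkout 465/553 = 84.1% → the guest checkout
Email: the one-page checkout 527/759 = 69.4%, the guest checkout 450/592 = 76.0% → the guest checkout
Overall: the one-page checkout 1415/2480 = 57.1%, the guest checkout 1400/2256 = 62.1% → the guest checkout
The guest checkout wins overall and in every traffic group — no reversal.

Yes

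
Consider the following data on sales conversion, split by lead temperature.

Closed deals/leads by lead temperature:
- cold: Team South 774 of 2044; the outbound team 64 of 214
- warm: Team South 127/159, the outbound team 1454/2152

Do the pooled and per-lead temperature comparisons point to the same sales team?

No

Cold: Team South 774/2044 = 37.9%, the outbound team 64/214 = 29.9% → Team South
Warm: Team South 127/159 = 79.9%, the outbound team 1454/2152 = 67.6% → Team South
Overall: Team South 901/2203 = 40.9%, the outbound team 1518/2366 = 64.2% → the outbound team
Team South wins each lead group but the outbound team wins overall — the comparison reverses. Team South's leads skew toward cold, which has a lower base rate.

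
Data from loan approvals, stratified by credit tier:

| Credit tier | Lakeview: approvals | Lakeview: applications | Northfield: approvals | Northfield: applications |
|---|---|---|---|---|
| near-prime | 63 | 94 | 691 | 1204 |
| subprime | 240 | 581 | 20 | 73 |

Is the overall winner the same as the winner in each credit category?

Near-prime: Lakeview 63/94 = 67.0%, Northfield 691/1204 = 57.4% → Lakeview
Subprime: Lakeview 240/581 = 41.3%, Northfield 20/73 = 27.4% → Lakeview
Overall: Lakeview 303/675 = 44.9%, Northfield 711/1277 = 55.7% → Northfield
Lakeview wins each credit group but Northfield wins overall — the comparison reverses. Lakeview's applications skew toward subprime, which has a lower base rate.

No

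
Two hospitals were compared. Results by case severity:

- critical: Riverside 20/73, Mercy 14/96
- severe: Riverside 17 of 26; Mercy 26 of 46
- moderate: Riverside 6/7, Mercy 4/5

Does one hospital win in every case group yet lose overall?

No

Critical: Riverside 20/73 = 27.4%, Mercy 14/96 = 14.6% → Riverside
Severe: Riverside 17/26 = 65.4%, Mercy 26/46 = 56.5% → Riverside
Moderate: Riverside 6/7 = 85.7%, Mercy 4/5 = 80.0% → Riverside
Overall: Riverside 43/106 = 40.6%, Mercy 44/147 = 29.9% → Riverside
Riverside wins overall and in every case group — no reversal.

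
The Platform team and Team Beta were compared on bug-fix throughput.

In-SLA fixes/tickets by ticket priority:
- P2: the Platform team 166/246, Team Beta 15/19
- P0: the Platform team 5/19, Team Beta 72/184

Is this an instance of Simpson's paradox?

Yes

P2: the Platform team 166/246 = 67.5%, Team Beta 15/19 = 78.9% → Team Beta
P0: the Platform team 5/19 = 26.3%, Team Beta 72/184 = 39.1% → Team Beta
Overall: the Platform team 171/265 = 64.5%, Team Beta 87/203 = 42.9% → the Platform team
Team Beta wins each ticket group but the Platform team wins overall — the comparison reverses. Team Beta's tickets skew toward P0, which has a lower base rate.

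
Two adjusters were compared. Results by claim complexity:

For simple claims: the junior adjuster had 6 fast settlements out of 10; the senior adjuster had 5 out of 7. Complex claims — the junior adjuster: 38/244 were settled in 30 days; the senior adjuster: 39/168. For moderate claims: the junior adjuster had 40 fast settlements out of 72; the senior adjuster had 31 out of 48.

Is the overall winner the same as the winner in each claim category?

Simple: the junior adjuster 6/10 = 60.0%, the senior adjuster 5/7 = 71.4% → the senior adjuster
Complex: the junior adjuster 38/244 = 15.6%, the senior adjuster 39/168 = 23.2% → the senior adjuster
Moderate: the junior adjuster 40/72 = 55.6%, the senior adjuster 31/48 = 64.6% → the senior adjuster
Overall: the junior adjuster 84/326 = 25.8%, the senior adjuster 75/223 = 33.6% → the senior adjuster
The senior adjuster wins overall and in every claim group — no reversal.

Yes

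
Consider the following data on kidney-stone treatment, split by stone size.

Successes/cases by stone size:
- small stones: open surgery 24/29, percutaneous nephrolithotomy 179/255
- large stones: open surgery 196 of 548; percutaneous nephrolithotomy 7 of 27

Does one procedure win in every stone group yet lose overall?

Small stones: open surgery 24/29 = 82.8%, percutaneous nephrolithotomy 179/255 = 70.2% → open surgery
Large stones: open surgery 196/548 = 35.8%, percutaneous nephrolithotomy 7/27 = 25.9% → open surgery
Overall: open surgery 220/577 = 38.1%, percutaneous nephrolithotomy 186/282 = 66.0% → percutaneous nephrolithotomy
Open surgery wins each stone group but percutaneous nephrolithotomy wins overall — the comparison reverses. Open surgery's cases skew toward large stones, which has a lower base rate.

Yes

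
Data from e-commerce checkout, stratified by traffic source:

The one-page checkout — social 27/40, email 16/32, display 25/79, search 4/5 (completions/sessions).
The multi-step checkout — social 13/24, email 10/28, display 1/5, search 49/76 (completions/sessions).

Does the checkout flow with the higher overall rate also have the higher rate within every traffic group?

Social: the one-page checkout 27/40 = 67.5%, the multi-step checkout 13/24 = 54.2% → the one-page checkout
Email: the one-page checkout 16/32 = 50.0%, the multi-step checkout 10/28 = 35.7% → the one-page checkout
Display: the one-page checkout 25/79 = 31.6%, the multi-step checkout 1/5 = 20.0% → the one-page checkout
Search: the one-page checkout 4/5 = 80.0%, the multi-step checkout 49/76 = 64.5% → the one-page checkout
Overall: the one-page checkout 72/156 = 46.2%, the multi-step checkout 73/133 = 54.9% → the multi-step checkout
The one-page checkout wins each traffic group but the multi-step checkout wins overall — the comparison reverses. The one-page checkout's sessions skew toward display, which has a lower base rate.

No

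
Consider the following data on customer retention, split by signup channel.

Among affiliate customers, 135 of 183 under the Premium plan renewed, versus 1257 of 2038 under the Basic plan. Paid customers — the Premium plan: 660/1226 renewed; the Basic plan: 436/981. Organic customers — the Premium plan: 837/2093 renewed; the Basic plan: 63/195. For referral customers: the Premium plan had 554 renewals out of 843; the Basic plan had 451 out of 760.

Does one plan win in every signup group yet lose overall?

Yes

Affiliate: the Premium plan 135/183 = 73.8%, the Basic plan 1257/2038 = 61.7% → the Premium plan
Paid: the Premium plan 660/1226 = 53.8%, the Basic plan 436/981 = 44.4% → the Premium plan
Organic: the Premium plan 837/2093 = 40.0%, the Basic plan 63/195 = 32.3% → the Premium plan
Referral: the Premium plan 554/843 = 65.7%, the Basic plan 451/760 = 59.3% → the Premium plan
Overall: the Premium plan 2186/4345 = 50.3%, the Basic plan 2207/3974 = 55.5% → the Basic plan
The Premium plan wins each signup group but the Basic plan wins overall — the comparison reverses. The Premium plan's customers skew toward organic, which has a lower base rate.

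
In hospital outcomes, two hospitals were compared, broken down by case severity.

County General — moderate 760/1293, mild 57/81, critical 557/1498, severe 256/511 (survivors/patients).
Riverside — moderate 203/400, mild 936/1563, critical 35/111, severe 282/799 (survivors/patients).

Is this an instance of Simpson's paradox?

Moderate: County General 760/1293 = 58.8%, Riverside 203/400 = 50.8% → County General
Mild: County General 57/81 = 70.4%, Riverside 936/1563 = 59.9% → County General
Critical: County General 557/1498 = 37.2%, Riverside 35/111 = 31.5% → County General
Severe: County General 256/511 = 50.1%, Riverside 282/799 = 35.3% → County General
Overall: County General 1630/3383 = 48.2%, Riverside 1456/2873 = 50.7% → Riverside
County General wins each case group but Riverside wins overall — the comparison reverses. County General's patients skew toward critical, which has a lower base rate.

Yes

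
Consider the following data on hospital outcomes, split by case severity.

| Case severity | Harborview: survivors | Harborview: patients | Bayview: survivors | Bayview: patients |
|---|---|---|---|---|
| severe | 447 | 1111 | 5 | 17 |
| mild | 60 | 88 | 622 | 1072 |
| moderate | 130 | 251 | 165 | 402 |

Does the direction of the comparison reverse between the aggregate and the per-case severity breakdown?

Yes

Severe: Harborview 447/1111 = 40.2%, Bayview 5/17 = 29.4% → Harborview
Mild: Harborview 60/88 = 68.2%, Bayview 622/1072 = 58.0% → Harborview
Moderate: Harborview 130/251 = 51.8%, Bayview 165/402 = 41.0% → Harborview
Overall: Harborview 637/1450 = 43.9%, Bayview 792/1491 = 53.1% → Bayview
Harborview wins each case group but Bayview wins overall — the comparison reverses. Harborview's patients skew toward severe, which has a lower base rate.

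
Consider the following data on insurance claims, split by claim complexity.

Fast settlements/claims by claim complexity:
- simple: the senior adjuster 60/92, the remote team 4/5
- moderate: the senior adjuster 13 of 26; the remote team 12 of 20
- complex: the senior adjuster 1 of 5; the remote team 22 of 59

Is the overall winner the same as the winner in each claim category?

No

Simple: the senior adjuster 60/92 = 65.2%, the remote team 4/5 = 80.0% → the remote team
Moderate: the senior adjuster 13/26 = 50.0%, the remote team 12/20 = 60.0% → the remote team
Complex: the senior adjuster 1/5 = 20.0%, the remote team 22/59 = 37.3% → the remote team
Overall: the senior adjuster 74/123 = 60.2%, the remote team 38/84 = 45.2% → the senior adjuster
The remote team wins each claim group but the senior adjuster wins overall — the comparison reverses. The remote team's claims skew toward complex, which has a lower base rate.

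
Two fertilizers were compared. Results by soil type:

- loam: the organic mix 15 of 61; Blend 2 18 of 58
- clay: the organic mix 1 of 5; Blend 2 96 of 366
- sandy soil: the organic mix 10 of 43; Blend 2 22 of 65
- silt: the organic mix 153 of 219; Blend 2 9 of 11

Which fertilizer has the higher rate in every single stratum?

Blend 2

Loam: the organic mix 15/61 = 24.6%, Blend 2 18/58 = 31.0% → Blend 2
Clay: the organic mix 1/5 = 20.0%, Blend 2 96/366 = 26.2% → Blend 2
Sandy soil: the organic mix 10/43 = 23.3%, Blend 2 22/65 = 33.8% → Blend 2
Silt: the organic mix 153/219 = 69.9%, Blend 2 9/11 = 81.8% → Blend 2
Blend 2 has the higher rate in all 4 groups.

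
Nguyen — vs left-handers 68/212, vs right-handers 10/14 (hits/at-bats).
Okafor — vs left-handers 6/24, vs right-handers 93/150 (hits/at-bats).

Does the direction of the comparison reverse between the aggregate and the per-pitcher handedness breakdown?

Vs left-handers: Nguyen 68/212 = 32.1%, Okafor 6/24 = 25.0% → Nguyen
Vs right-handers: Nguyen 10/14 = 71.4%, Okafor 93/150 = 62.0% → Nguyen
Overall: Nguyen 78/226 = 34.5%, Okafor 99/174 = 56.9% → Okafor
Nguyen wins each pitcher group but Okafor wins overall — the comparison reverses. Nguyen's at-bats skew toward vs left-handers, which has a lower base rate.

Yes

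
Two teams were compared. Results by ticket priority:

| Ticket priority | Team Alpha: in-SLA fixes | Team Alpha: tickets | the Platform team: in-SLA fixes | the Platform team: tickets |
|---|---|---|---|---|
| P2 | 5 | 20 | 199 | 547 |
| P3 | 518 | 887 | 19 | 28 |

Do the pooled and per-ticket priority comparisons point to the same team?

No

P2: Team Alpha 5/20 = 25.0%, the Platform team 199/547 = 36.4% → the Platform team
P3: Team Alpha 518/887 = 58.4%, the Platform team 19/28 = 67.9% → the Platform team
Overall: Team Alpha 523/907 = 57.7%, the Platform team 218/575 = 37.9% → Team Alpha
The Platform team wins each ticket group but Team Alpha wins overall — the comparison reverses. The Platform team's tickets skew toward P2, which has a lower base rate.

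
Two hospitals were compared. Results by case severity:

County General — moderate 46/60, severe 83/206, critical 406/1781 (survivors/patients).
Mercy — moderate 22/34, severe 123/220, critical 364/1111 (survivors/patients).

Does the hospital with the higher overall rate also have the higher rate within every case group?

No

Moderate: County General 46/60 = 76.7%, Mercy 22/34 = 64.7% → County General
Severe: County General 83/206 = 40.3%, Mercy 123/220 = 55.9% → Mercy
Critical: County General 406/1781 = 22.8%, Mercy 364/1111 = 32.8% → Mercy
Overall: County General 535/2047 = 26.1%, Mercy 509/1365 = 37.3% → Mercy
Neither sweeps: County General wins 1 of 3 groups, Mercy wins 2. Mercy wins overall but not every group — no Simpson reversal.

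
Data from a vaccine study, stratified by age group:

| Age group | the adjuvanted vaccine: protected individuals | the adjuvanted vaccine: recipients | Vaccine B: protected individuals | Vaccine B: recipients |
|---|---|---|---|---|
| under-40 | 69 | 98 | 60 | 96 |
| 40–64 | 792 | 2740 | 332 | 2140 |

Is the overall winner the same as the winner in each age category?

Under-40: the adjuvanted vaccine 69/98 = 70.4%, Vaccine B 60/96 = 62.5% → the adjuvanted vaccine
40–64: the adjuvanted vaccine 792/2740 = 28.9%, Vaccine B 332/2140 = 15.5% → the adjuvanted vaccine
Overall: the adjuvanted vaccine 861/2838 = 30.3%, Vaccine B 392/2236 = 17.5% → the adjuvanted vaccine
The adjuvanted vaccine wins overall and in every age group — no reversal.

Yes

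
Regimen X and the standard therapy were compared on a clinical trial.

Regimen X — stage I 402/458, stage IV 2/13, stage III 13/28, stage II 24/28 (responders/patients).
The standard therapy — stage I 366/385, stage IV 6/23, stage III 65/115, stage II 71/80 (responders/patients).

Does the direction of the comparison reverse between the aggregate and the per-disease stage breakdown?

Stage I: Regimen X 402/458 = 87.8%, the standard therapy 366/385 = 95.1% → the standard therapy
Stage IV: Regimen X 2/13 = 15.4%, the standard therapy 6/23 = 26.1% → the standard therapy
Stage III: Regimen X 13/28 = 46.4%, the standard therapy 65/115 = 56.5% → the standard therapy
Stage II: Regimen X 24/28 = 85.7%, the standard therapy 71/80 = 88.8% → the standard therapy
Overall: Regimen X 441/527 = 83.7%, the standard therapy 508/603 = 84.2% → the standard therapy
The standard therapy wins overall and in every disease group — no reversal.

No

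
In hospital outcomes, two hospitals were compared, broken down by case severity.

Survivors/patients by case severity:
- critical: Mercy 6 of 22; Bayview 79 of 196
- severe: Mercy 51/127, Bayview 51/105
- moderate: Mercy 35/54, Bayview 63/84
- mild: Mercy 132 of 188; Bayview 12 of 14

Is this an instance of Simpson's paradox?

Critical: Mercy 6/22 = 27.3%, Bayview 79/196 = 40.3% → Bayview
Severe: Mercy 51/127 = 40.2%, Bayview 51/105 = 48.6% → Bayview
Moderate: Mercy 35/54 = 64.8%, Bayview 63/84 = 75.0% → Bayview
Mild: Mercy 132/188 = 70.2%, Bayview 12/14 = 85.7% → Bayview
Overall: Mercy 224/391 = 57.3%, Bayview 205/399 = 51.4% → Mercy
Bayview wins each case group but Mercy wins overall — the comparison reverses. Bayview's patients skew toward critical, which has a lower base rate.

Yes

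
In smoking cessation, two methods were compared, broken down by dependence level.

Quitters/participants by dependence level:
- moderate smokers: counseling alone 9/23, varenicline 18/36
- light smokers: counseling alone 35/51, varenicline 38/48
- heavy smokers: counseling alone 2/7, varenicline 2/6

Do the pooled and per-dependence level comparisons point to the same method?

Moderate smokers: counseling alone 9/23 = 39.1%, varenicline 18/36 = 50.0% → varenicline
Light smokers: counseling alone 35/51 = 68.6%, varenicline 38/48 = 79.2% → varenicline
Heavy smokers: counseling alone 2/7 = 28.6%, varenicline 2/6 = 33.3% → varenicline
Overall: counseling alone 46/81 = 56.8%, varenicline 58/90 = 64.4% → varenicline
Varenicline wins overall and in every dependence group — no reversal.

Yes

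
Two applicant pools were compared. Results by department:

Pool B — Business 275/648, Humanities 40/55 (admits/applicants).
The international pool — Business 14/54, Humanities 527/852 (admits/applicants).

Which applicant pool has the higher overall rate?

Business: Pool B 275/648 = 42.4%, the international pool 14/54 = 25.9% → Pool B
Humanities: Pool B 40/55 = 72.7%, the international pool 527/852 = 61.9% → Pool B
Overall: Pool B 315/703 = 44.8%, the international pool 541/906 = 59.7% → the international pool
(Pool B wins every department group but the international pool wins overall — Pool B's applicants skew toward the low-rate Business group.)

the international pool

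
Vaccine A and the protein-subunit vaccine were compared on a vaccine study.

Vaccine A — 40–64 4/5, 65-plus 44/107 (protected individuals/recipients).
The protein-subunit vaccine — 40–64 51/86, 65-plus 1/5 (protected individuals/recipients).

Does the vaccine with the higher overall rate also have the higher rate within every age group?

40–64: Vaccine A 4/5 = 80.0%, the protein-subunit vaccine 51/86 = 59.3% → Vaccine A
65-plus: Vaccine A 44/107 = 41.1%, the protein-subunit vaccine 1/5 = 20.0% → Vaccine A
Overall: Vaccine A 48/112 = 42.9%, the protein-subunit vaccine 52/91 = 57.1% → the protein-subunit vaccine
Vaccine A wins each age group but the protein-subunit vaccine wins overall — the comparison reverses. Vaccine A's recipients skew toward 65-plus, which has a lower base rate.

No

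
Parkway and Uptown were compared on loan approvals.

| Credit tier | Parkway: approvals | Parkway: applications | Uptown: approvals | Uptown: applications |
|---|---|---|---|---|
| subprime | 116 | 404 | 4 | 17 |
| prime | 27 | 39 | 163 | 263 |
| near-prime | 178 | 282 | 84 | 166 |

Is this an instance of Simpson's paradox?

Subprime: Parkway 116/404 = 28.7%, Uptown 4/17 = 23.5% → Parkway
Prime: Parkway 27/39 = 69.2%, Uptown 163/263 = 62.0% → Parkway
Near-prime: Parkway 178/282 = 63.1%, Uptown 84/166 = 50.6% → Parkway
Overall: Parkway 321/725 = 44.3%, Uptown 251/446 = 56.3% → Uptown
Parkway wins each credit group but Uptown wins overall — the comparison reverses. Parkway's applications skew toward subprime, which has a lower base rate.

Yes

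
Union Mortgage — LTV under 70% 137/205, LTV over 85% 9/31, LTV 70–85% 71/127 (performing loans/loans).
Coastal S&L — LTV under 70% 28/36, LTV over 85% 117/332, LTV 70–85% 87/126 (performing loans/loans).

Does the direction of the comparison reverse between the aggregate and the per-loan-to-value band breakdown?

Yes

LTV under 70%: Union Mortgage 137/205 = 66.8%, Coastal S&L 28/36 = 77.8% → Coastal S&L
LTV over 85%: Union Mortgage 9/31 = 29.0%, Coastal S&L 117/332 = 35.2% → Coastal S&L
LTV 70–85%: Union Mortgage 71/127 = 55.9%, Coastal S&L 87/126 = 69.0% → Coastal S&L
Overall: Union Mortgage 217/363 = 59.8%, Coastal S&L 232/494 = 47.0% → Union Mortgage
Coastal S&L wins each loan-to-value group but Union Mortgage wins overall — the comparison reverses. Coastal S&L's loans skew toward LTV over 85%, which has a lower base rate.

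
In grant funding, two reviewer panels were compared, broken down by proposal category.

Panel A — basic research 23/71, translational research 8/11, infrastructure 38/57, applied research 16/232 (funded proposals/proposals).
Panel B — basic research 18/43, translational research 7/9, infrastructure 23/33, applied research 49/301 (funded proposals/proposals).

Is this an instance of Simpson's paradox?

No

Basic research: Panel A 23/71 = 32.4%, Panel B 18/43 = 41.9% → Panel B
Translational research: Panel A 8/11 = 72.7%, Panel B 7/9 = 77.8% → Panel B
Infrastructure: Panel A 38/57 = 66.7%, Panel B 23/33 = 69.7% → Panel B
Applied research: Panel A 16/232 = 6.9%, Panel B 49/301 = 16.3% → Panel B
Overall: Panel A 85/371 = 22.9%, Panel B 97/386 = 25.1% → Panel B
Panel B wins overall and in every proposal group — no reversal.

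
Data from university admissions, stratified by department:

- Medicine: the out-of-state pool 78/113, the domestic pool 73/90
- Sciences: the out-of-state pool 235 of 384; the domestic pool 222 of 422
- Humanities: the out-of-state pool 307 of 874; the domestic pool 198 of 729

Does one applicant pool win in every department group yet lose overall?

Medicine: the out-of-state pool 78/113 = 69.0%, the domestic pool 73/90 = 81.1% → the domestic pool
Sciences: the out-of-state pool 235/384 = 61.2%, the domestic pool 222/422 = 52.6% → the out-of-state pool
Humanities: the out-of-state pool 307/874 = 35.1%, the domestic pool 198/729 = 27.2% → the out-of-state pool
Overall: the out-of-state pool 620/1371 = 45.2%, the domestic pool 493/1241 = 39.7% → the out-of-state pool
Neither sweeps: the out-of-state pool wins 2 of 3 groups, the domestic pool wins 1. The out-of-state pool wins overall but not every group — no Simpson reversal.

No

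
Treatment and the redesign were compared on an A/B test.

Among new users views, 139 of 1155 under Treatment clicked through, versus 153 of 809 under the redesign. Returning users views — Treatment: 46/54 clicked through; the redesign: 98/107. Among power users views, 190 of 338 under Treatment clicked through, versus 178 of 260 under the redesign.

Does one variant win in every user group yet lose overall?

No

New users: Treatment 139/1155 = 12.0%, the redesign 153/809 = 18.9% → the redesign
Returning users: Treatment 46/54 = 85.2%, the redesign 98/107 = 91.6% → the redesign
Power users: Treatment 190/338 = 56.2%, the redesign 178/260 = 68.5% → the redesign
Overall: Treatment 375/1547 = 24.2%, the redesign 429/1176 = 36.5% → the redesign
The redesign wins overall and in every user group — no reversal.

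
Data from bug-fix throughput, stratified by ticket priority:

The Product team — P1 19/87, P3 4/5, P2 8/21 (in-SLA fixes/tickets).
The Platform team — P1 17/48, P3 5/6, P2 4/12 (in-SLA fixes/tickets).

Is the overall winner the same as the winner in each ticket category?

No

P1: the Product team 19/87 = 21.8%, the Platform team 17/48 = 35.4% → the Platform team
P3: the Product team 4/5 = 80.0%, the Platform team 5/6 = 83.3% → the Platform team
P2: the Product team 8/21 = 38.1%, the Platform team 4/12 = 33.3% → the Product team
Overall: the Product team 31/113 = 27.4%, the Platform team 26/66 = 39.4% → the Platform team
Neither sweeps: the Product team wins 1 of 3 groups, the Platform team wins 2. The Platform team wins overall but not every group — no Simpson reversal.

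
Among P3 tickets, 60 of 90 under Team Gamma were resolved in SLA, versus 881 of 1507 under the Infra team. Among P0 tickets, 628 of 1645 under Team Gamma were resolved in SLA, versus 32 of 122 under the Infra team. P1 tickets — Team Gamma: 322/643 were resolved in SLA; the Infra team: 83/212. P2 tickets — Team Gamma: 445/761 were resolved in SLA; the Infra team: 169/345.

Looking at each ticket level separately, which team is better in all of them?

P3: Team Gamma 60/90 = 66.7%, the Infra team 881/1507 = 58.5% → Team Gamma
P0: Team Gamma 628/1645 = 38.2%, the Infra team 32/122 = 26.2% → Team Gamma
P1: Team Gamma 322/643 = 50.1%, the Infra team 83/212 = 39.2% → Team Gamma
P2: Team Gamma 445/761 = 58.5%, the Infra team 169/345 = 49.0% → Team Gamma
Team Gamma has the higher rate in all 4 groups.

Team Gamma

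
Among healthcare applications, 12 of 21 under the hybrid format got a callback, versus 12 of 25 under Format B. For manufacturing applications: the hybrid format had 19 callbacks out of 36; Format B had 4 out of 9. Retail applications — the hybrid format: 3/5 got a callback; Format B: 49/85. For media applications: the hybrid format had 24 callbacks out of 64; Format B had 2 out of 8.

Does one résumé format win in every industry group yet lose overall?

Healthcare: the hybrid format 12/21 = 57.1%, Format B 12/25 = 48.0% → the hybrid format
Manufacturing: the hybrid format 19/36 = 52.8%, Format B 4/9 = 44.4% → the hybrid format
Retail: the hybrid format 3/5 = 60.0%, Format B 49/85 = 57.6% → the hybrid format
Media: the hybrid format 24/64 = 37.5%, Format B 2/8 = 25.0% → the hybrid format
Overall: the hybrid format 58/126 = 46.0%, Format B 67/127 = 52.8% → Format B
The hybrid format wins each industry group but Format B wins overall — the comparison reverses. The hybrid format's applications skew toward media, which has a lower base rate.

Yes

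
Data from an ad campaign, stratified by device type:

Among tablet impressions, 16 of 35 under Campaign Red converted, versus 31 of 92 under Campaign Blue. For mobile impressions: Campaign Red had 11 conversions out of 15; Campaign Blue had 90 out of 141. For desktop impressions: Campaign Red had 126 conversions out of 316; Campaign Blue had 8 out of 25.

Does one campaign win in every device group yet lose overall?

Yes

Tablet: Campaign Red 16/35 = 45.7%, Campaign Blue 31/92 = 33.7% → Campaign Red
Mobile: Campaign Red 11/15 = 73.3%, Campaign Blue 90/141 = 63.8% → Campaign Red
Desktop: Campaign Red 126/316 = 39.9%, Campaign Blue 8/25 = 32.0% → Campaign Red
Overall: Campaign Red 153/366 = 41.8%, Campaign Blue 129/258 = 50.0% → Campaign Blue
Campaign Red wins each device group but Campaign Blue wins overall — the comparison reverses. Campaign Red's impressions skew toward desktop, which has a lower base rate.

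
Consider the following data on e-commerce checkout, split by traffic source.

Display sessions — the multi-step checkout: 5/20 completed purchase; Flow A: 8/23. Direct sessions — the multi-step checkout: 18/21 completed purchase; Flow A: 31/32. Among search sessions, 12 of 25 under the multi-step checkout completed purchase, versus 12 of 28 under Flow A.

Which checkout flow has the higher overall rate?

Display: the multi-step checkout 5/20 = 25.0%, Flow A 8/23 = 34.8% → Flow A
Direct: the multi-step checkout 18/21 = 85.7%, Flow A 31/32 = 96.9% → Flow A
Search: the multi-step checkout 12/25 = 48.0%, Flow A 12/28 = 42.9% → the multi-step checkout
Overall: the multi-step checkout 35/66 = 53.0%, Flow A 51/83 = 61.4% → Flow A
(Neither sweeps every traffic group, but Flow A has the higher pooled rate.)

Flow A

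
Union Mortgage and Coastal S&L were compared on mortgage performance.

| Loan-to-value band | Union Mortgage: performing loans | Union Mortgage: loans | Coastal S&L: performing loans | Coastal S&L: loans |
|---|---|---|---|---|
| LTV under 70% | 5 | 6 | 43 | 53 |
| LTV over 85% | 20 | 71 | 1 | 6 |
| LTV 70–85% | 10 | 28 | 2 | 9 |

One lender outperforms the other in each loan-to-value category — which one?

Union Mortgage

LTV under 70%: Union Mortgage 5/6 = 83.3%, Coastal S&L 43/53 = 81.1% → Union Mortgage
LTV over 85%: Union Mortgage 20/71 = 28.2%, Coastal S&L 1/6 = 16.7% → Union Mortgage
LTV 70–85%: Union Mortgage 10/28 = 35.7%, Coastal S&L 2/9 = 22.2% → Union Mortgage
Union Mortgage has the higher rate in all 3 groups.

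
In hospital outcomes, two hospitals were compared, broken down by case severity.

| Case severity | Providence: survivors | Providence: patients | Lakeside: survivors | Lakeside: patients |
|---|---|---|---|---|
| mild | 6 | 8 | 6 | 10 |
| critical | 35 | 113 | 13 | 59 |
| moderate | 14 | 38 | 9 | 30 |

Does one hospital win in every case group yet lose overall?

Mild: Providence 6/8 = 75.0%, Lakeside 6/10 = 60.0% → Providence
Critical: Providence 35/113 = 31.0%, Lakeside 13/59 = 22.0% → Providence
Moderate: Providence 14/38 = 36.8%, Lakeside 9/30 = 30.0% → Providence
Overall: Providence 55/159 = 34.6%, Lakeside 28/99 = 28.3% → Providence
Providence wins overall and in every case group — no reversal.

No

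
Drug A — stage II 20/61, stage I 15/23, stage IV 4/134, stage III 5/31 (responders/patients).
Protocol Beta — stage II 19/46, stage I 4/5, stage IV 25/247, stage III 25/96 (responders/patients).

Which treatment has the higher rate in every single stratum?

Stage II: Drug A 20/61 = 32.8%, Protocol Beta 19/46 = 41.3% → Protocol Beta
Stage I: Drug A 15/23 = 65.2%, Protocol Beta 4/5 = 80.0% → Protocol Beta
Stage IV: Drug A 4/134 = 3.0%, Protocol Beta 25/247 = 10.1% → Protocol Beta
Stage III: Drug A 5/31 = 16.1%, Protocol Beta 25/96 = 26.0% → Protocol Beta
Protocol Beta has the higher rate in all 4 groups.

Protocol Beta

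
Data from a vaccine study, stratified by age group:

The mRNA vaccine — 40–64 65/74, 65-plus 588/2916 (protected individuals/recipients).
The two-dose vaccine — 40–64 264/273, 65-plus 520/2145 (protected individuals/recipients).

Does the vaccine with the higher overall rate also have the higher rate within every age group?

Yes

40–64: the mRNA vaccine 65/74 = 87.8%, the two-dose vaccine 264/273 = 96.7% → the two-dose vaccine
65-plus: the mRNA vaccine 588/2916 = 20.2%, the two-dose vaccine 520/2145 = 24.2% → the two-dose vaccine
Overall: the mRNA vaccine 653/2990 = 21.8%, the two-dose vaccine 784/2418 = 32.4% → the two-dose vaccine
The two-dose vaccine wins overall and in every age group — no reversal.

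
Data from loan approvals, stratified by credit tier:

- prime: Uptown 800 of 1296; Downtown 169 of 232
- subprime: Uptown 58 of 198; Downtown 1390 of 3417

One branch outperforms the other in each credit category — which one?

Downtown

Prime: Uptown 800/1296 = 61.7%, Downtown 169/232 = 72.8% → Downtown
Subprime: Uptown 58/198 = 29.3%, Downtown 1390/3417 = 40.7% → Downtown
Downtown has the higher rate in both groups.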